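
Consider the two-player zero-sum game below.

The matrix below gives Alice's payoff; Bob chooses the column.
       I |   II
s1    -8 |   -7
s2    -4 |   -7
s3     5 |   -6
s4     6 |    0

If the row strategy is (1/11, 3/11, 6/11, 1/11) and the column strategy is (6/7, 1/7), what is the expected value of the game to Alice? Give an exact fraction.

32/77

Against (6/7, 1/7), each row's expected payoff is s1: -55/7; s2: -31/7; s3: 24/7; s4: 36/7.
Taking the (1/11, 3/11, 6/11, 1/11)-weighted average: (1/11)·(-55/7) + (3/11)·(-31/7) + (6/11)·(24/7) + (1/11)·(36/7) = 32/77.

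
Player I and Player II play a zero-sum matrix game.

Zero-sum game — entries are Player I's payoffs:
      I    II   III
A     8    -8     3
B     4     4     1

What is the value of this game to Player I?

Column I is strictly dominated by III for Player II (it gives Player I more in every row).
The remaining 2×2 game on (A, B) × (II, III) has no saddle point. Let Player I play A with probability p; indifference gives −8p + 4(1−p) = 3p + (1−p), so p = 3/14.
Similarly Player II's optimal q on II is 1/7, and the value is -8·(1/7) + (3)·(6/7) = 10/7.

10/7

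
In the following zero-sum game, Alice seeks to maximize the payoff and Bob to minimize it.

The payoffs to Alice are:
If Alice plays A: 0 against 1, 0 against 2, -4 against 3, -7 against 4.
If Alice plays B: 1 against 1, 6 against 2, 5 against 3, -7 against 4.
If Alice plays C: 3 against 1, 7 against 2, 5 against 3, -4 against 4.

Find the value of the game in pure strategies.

-4

Row minima: -7, -7, -4 → Alice's maximin is -4.
Column maxima: 3, 7, 5, -4 → Bob's minimax is -4.
They coincide at (C, 4), so the value is -4.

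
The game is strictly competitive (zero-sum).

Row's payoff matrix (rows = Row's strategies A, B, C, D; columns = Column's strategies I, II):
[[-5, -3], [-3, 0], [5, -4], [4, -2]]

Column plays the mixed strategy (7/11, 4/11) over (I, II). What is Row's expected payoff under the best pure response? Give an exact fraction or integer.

20/11

A: (-5)·(7/11) + (-3)·(4/11) = -47/11.
B: (-3)·(7/11) + (0)·(4/11) = -21/11.
C: (5)·(7/11) + (-4)·(4/11) = 19/11.
D: (4)·(7/11) + (-2)·(4/11) = 20/11.
The best pure response is D with expected payoff 20/11.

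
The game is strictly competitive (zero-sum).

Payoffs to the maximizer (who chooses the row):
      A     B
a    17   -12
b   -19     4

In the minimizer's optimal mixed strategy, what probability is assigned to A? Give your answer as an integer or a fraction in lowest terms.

Row minima are -12 and -19, so the maximizer's maximin is -12; column maxima are 17 and 4, so the minimizer's minimax is 4. These differ, so the equilibrium is in mixed strategies.
Let the minimizer play A with probability q. The maximizer is indifferent when 17q − 12(1−q) = −19q + 4(1−q), giving q = 4/13.

4/13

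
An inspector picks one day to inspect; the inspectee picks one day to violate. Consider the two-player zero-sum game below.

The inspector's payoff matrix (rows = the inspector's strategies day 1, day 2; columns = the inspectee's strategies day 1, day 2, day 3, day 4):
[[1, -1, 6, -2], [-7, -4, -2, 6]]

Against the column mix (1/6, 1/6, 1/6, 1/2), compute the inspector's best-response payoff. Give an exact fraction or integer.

5/6

day 1: (1)·(1/6) + (-1)·(1/6) + (6)·(1/6) + (-2)·(1/2) = 0.
day 2: (-7)·(1/6) + (-4)·(1/6) + (-2)·(1/6) + (6)·(1/2) = 5/6.
The best pure response is day 2 with expected payoff 5/6.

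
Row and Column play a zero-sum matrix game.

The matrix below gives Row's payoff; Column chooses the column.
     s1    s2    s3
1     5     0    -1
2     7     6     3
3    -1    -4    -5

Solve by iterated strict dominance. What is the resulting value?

3

Row 3 is strictly dominated by row 1 (5>-1, 0>-4, -1>-5); eliminate 3.
Row 1 is strictly dominated by row 2 (7>5, 6>0, 3>-1); eliminate 1.
Column s1 is strictly dominated by s2 for Column (6<7); eliminate s1.
Column s2 is strictly dominated by s3 for Column (3<6); eliminate s2.
Only (2, s3) remains, with payoff 3.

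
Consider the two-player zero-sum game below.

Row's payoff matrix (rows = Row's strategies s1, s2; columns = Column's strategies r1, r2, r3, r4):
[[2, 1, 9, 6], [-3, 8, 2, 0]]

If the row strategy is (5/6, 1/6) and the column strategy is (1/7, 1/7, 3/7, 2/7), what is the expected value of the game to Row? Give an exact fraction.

221/42

Against (1/7, 1/7, 3/7, 2/7), each row's expected payoff is s1: 6; s2: 11/7.
Taking the (5/6, 1/6)-weighted average: (5/6)·(6) + (1/6)·(11/7) = 221/42.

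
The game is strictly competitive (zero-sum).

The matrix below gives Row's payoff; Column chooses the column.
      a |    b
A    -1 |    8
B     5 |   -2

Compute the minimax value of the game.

Row minima are -1 and -2, so Row's maximin is -1; column maxima are 5 and 8, so Column's minimax is 5. These differ, so the equilibrium is in mixed strategies.
Let Row play A with probability p. Column is indifferent when −p + 5(1−p) = 8p − 2(1−p), giving p = 7/16.
Let Column play a with probability q. Row is indifferent when −q + 8(1−q) = 5q − 2(1−q), giving q = 5/8.
The value is -1·(5/8) + (8)·(3/8) = 19/8.

19/8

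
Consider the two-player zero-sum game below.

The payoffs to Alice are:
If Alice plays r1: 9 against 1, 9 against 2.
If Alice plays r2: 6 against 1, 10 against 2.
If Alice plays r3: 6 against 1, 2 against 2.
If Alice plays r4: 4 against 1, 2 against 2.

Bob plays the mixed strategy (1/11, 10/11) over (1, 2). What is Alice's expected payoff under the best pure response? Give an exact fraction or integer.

r1: (9)·(1/11) + (9)·(10/11) = 9.
r2: (6)·(1/11) + (10)·(10/11) = 106/11.
r3: (6)·(1/11) + (2)·(10/11) = 26/11.
r4: (4)·(1/11) + (2)·(10/11) = 24/11.
The best pure response is r2 with expected payoff 106/11.

106/11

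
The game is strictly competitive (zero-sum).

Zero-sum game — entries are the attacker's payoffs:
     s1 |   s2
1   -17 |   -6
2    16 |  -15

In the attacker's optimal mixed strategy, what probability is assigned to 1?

31/42

Row minima are -17 and -15, so the attacker's maximin is -15; column maxima are 16 and -6, so the defender's minimax is -6. These differ, so the equilibrium is in mixed strategies.
Let the attacker play 1 with probability p. The defender is indifferent when −17p + 16(1−p) = −6p − 15(1−p), giving p = 31/42.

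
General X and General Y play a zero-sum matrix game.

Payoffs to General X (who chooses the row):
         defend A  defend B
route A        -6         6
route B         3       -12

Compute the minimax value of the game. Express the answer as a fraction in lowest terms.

Row minima are -6 and -12, so General X's maximin is -6; column maxima are 3 and 6, so General Y's minimax is 3. These differ, so the equilibrium is in mixed strategies.
Let General X play route A with probability p. General Y is indifferent when −6p + 3(1−p) = 6p − 12(1−p), giving p = 5/9.
Let General Y play defend A with probability q. General X is indifferent when −6q + 6(1−q) = 3q − 12(1−q), giving q = 2/3.
The value is -6·(2/3) + (6)·(1/3) = -2.

-2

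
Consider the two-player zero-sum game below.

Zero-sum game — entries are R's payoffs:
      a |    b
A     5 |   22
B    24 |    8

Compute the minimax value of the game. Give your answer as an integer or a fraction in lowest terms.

Row minima are 5 and 8, so R's maximin is 8; column maxima are 24 and 22, so C's minimax is 22. These differ, so the equilibrium is in mixed strategies.
Let R play A with probability p. C is indifferent when 5p + 24(1−p) = 22p + 8(1−p), giving p = 16/33.
Let C play a with probability q. R is indifferent when 5q + 22(1−q) = 24q + 8(1−q), giving q = 14/33.
The value is 5·(14/33) + (22)·(19/33) = 488/33.

488/33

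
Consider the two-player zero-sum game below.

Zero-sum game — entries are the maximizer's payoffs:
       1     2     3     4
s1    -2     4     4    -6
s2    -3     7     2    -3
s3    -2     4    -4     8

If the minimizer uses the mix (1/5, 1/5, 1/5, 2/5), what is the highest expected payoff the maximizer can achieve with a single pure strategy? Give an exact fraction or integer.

s1: (-2)·(1/5) + (4)·(1/5) + (4)·(1/5) + (-6)·(2/5) = -6/5.
s2: (-3)·(1/5) + (7)·(1/5) + (2)·(1/5) + (-3)·(2/5) = 0.
s3: (-2)·(1/5) + (4)·(1/5) + (-4)·(1/5) + (8)·(2/5) = 14/5.
The best pure response is s3 with expected payoff 14/5.

14/5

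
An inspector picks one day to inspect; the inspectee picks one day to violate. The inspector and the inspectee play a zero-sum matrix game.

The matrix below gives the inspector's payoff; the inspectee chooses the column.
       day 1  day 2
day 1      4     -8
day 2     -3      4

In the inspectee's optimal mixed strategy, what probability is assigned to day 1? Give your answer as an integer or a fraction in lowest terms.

Row minima are -8 and -3, so the inspector's maximin is -3; column maxima are 4 and 4, so the inspectee's minimax is 4. These differ, so the equilibrium is in mixed strategies.
Let the inspectee play day 1 with probability q. The inspector is indifferent when 4q − 8(1−q) = −3q + 4(1−q), giving q = 12/19.

12/19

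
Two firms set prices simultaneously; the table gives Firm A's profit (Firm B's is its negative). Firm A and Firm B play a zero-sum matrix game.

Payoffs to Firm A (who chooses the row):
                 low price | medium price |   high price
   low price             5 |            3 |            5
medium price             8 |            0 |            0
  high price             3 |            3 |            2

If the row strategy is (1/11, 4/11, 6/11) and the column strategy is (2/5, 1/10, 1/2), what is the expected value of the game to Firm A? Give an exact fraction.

Against (2/5, 1/10, 1/2), each row's expected payoff is low price: 24/5; medium price: 16/5; high price: 5/2.
Taking the (1/11, 4/11, 6/11)-weighted average: (1/11)·(24/5) + (4/11)·(16/5) + (6/11)·(5/2) = 163/55.

163/55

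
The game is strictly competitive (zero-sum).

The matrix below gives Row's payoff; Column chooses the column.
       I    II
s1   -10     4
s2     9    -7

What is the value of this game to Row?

Row minima are -10 and -7, so Row's maximin is -7; column maxima are 9 and 4, so Column's minimax is 4. These differ, so the equilibrium is in mixed strategies.
Let Row play s1 with probability p. Column is indifferent when −10p + 9(1−p) = 4p − 7(1−p), giving p = 8/15.
Let Column play I with probability q. Row is indifferent when −10q + 4(1−q) = 9q − 7(1−q), giving q = 11/30.
The value is -10·(11/30) + (4)·(19/30) = -17/15.

-17/15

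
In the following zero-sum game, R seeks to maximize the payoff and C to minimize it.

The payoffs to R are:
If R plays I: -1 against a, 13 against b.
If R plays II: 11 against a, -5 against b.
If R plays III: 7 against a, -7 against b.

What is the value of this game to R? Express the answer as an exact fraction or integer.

23/5

Row III is strictly dominated by row II, so R never plays it.
The remaining 2×2 game on (I, II) × (a, b) has no saddle point. Let R play I with probability p; indifference gives −p + 11(1−p) = 13p − 5(1−p), so p = 8/15.
Similarly C's optimal q on a is 3/5, and the value is -1·(3/5) + (13)·(2/5) = 23/5.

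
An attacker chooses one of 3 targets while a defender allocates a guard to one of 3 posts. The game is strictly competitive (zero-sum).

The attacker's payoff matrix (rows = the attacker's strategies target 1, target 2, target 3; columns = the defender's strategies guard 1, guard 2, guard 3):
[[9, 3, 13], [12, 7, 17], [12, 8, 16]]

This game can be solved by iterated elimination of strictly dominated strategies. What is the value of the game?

Column guard 3 is strictly dominated by guard 1 for the defender (9<13, 12<17, 12<16); eliminate guard 3.
Row target 1 is strictly dominated by row target 2 (12>9, 7>3); eliminate target 1.
Column guard 1 is strictly dominated by guard 2 for the defender (7<12, 8<12); eliminate guard 1.
Row target 2 is strictly dominated by row target 3 (8>7); eliminate target 2.
Only (target 3, guard 2) remains, with payoff 8.

8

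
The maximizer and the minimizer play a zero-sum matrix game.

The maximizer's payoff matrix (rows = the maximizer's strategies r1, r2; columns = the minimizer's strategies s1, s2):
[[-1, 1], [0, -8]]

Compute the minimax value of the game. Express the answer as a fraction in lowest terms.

-4/5

Row minima are -1 and -8, so the maximizer's maximin is -1; column maxima are 0 and 1, so the minimizer's minimax is 0. These differ, so the equilibrium is in mixed strategies.
Let the maximizer play r1 with probability p. The minimizer is indifferent when −p = p − 8(1−p), giving p = 4/5.
Let the minimizer play s1 with probability q. The maximizer is indifferent when −q + (1−q) = −8(1−q), giving q = 9/10.
The value is -1·(9/10) + (1)·(1/10) = -4/5.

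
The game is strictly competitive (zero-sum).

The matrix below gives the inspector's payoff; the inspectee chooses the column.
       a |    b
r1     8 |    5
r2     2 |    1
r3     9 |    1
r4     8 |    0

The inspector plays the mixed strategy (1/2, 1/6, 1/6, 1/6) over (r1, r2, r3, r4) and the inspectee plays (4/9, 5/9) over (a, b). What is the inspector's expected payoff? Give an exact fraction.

257/54

Against (4/9, 5/9), each row's expected payoff is r1: 19/3; r2: 13/9; r3: 41/9; r4: 32/9.
Taking the (1/2, 1/6, 1/6, 1/6)-weighted average: (1/2)·(19/3) + (1/6)·(13/9) + (1/6)·(41/9) + (1/6)·(32/9) = 257/54.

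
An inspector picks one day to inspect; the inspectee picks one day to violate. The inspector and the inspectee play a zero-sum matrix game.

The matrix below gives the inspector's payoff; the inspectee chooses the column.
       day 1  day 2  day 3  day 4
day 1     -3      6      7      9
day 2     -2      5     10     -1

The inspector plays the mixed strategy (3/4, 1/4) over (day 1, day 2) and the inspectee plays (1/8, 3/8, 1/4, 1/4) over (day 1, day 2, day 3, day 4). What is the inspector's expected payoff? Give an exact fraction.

43/8

Against (1/8, 3/8, 1/4, 1/4), each row's expected payoff is day 1: 47/8; day 2: 31/8.
Taking the (3/4, 1/4)-weighted average: (3/4)·(47/8) + (1/4)·(31/8) = 43/8.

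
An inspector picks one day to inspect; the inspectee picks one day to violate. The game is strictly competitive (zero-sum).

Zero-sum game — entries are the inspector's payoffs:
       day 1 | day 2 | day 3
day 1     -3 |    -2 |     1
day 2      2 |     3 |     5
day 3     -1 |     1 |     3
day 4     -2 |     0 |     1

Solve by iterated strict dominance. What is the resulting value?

Row day 4 is strictly dominated by row day 2 (2>-2, 3>0, 5>1); eliminate day 4.
Column day 3 is strictly dominated by day 1 for the inspectee (-3<1, 2<5, -1<3); eliminate day 3.
Column day 2 is strictly dominated by day 1 for the inspectee (-3<-2, 2<3, -1<1); eliminate day 2.
Row day 3 is strictly dominated by row day 2 (2>-1); eliminate day 3.
Row day 1 is strictly dominated by row day 2 (2>-3); eliminate day 1.
Only (day 2, day 1) remains, with payoff 2.

2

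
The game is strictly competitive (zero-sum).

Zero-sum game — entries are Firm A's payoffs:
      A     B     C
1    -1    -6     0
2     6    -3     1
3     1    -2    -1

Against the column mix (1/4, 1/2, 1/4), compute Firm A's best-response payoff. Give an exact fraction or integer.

1/4

1: (-1)·(1/4) + (-6)·(1/2) + (0)·(1/4) = -13/4.
2: (6)·(1/4) + (-3)·(1/2) + (1)·(1/4) = 1/4.
3: (1)·(1/4) + (-2)·(1/2) + (-1)·(1/4) = -1.
The best pure response is 2 with expected payoff 1/4.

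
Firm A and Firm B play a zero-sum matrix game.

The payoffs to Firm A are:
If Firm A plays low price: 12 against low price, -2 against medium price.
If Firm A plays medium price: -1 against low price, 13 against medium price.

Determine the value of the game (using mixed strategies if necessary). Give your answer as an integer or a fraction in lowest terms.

11/2

Row minima are -2 and -1, so Firm A's maximin is -1; column maxima are 12 and 13, so Firm B's minimax is 12. These differ, so the equilibrium is in mixed strategies.
Let Firm A play low price with probability p. Firm B is indifferent when 12p − (1−p) = −2p + 13(1−p), giving p = 1/2.
Let Firm B play low price with probability q. Firm A is indifferent when 12q − 2(1−q) = −q + 13(1−q), giving q = 15/28.
The value is 12·(15/28) + (-2)·(13/28) = 11/2.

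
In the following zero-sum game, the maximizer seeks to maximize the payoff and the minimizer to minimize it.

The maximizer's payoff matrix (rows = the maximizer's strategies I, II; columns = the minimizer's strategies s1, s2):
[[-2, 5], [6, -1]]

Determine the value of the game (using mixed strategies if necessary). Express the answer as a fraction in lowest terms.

2

Row minima are -2 and -1, so the maximizer's maximin is -1; column maxima are 6 and 5, so the minimizer's minimax is 5. These differ, so the equilibrium is in mixed strategies.
Let the maximizer play I with probability p. The minimizer is indifferent when −2p + 6(1−p) = 5p − (1−p), giving p = 1/2.
Let the minimizer play s1 with probability q. The maximizer is indifferent when −2q + 5(1−q) = 6q − (1−q), giving q = 3/7.
The value is -2·(3/7) + (5)·(4/7) = 2.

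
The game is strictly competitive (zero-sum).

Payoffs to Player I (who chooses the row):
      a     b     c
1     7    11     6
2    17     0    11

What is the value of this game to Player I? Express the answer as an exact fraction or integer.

121/16

Column a is strictly dominated by c for Player II (it gives Player I more in every row).
The remaining 2×2 game on (1, 2) × (b, c) has no saddle point. Let Player I play 1 with probability p; indifference gives 11p = 6p + 11(1−p), so p = 11/16.
Similarly Player II's optimal q on b is 5/16, and the value is 11·(5/16) + (6)·(11/16) = 121/16.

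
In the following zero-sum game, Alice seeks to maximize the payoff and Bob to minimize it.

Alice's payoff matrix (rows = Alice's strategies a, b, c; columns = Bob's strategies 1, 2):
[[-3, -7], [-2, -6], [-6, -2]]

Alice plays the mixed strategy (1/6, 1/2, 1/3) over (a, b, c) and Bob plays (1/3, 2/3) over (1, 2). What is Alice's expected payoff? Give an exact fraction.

Against (1/3, 2/3), each row's expected payoff is a: -17/3; b: -14/3; c: -10/3.
Taking the (1/6, 1/2, 1/3)-weighted average: (1/6)·(-17/3) + (1/2)·(-14/3) + (1/3)·(-10/3) = -79/18.

-79/18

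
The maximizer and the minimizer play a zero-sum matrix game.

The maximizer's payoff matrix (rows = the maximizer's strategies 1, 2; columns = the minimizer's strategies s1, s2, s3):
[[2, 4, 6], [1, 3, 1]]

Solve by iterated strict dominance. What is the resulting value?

2

Row 2 is strictly dominated by row 1 (2>1, 4>3, 6>1); eliminate 2.
Column s3 is strictly dominated by s1 for the minimizer (2<6); eliminate s3.
Column s2 is strictly dominated by s1 for the minimizer (2<4); eliminate s2.
Only (1, s1) remains, with payoff 2.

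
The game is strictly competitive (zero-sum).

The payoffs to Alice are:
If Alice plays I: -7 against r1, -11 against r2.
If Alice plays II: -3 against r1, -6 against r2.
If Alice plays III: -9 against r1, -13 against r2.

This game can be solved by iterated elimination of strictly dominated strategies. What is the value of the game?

Column r1 is strictly dominated by r2 for Bob (-11<-7, -6<-3, -13<-9); eliminate r1.
Row III is strictly dominated by row I (-11>-13); eliminate III.
Row I is strictly dominated by row II (-6>-11); eliminate I.
Only (II, r2) remains, with payoff -6.

-6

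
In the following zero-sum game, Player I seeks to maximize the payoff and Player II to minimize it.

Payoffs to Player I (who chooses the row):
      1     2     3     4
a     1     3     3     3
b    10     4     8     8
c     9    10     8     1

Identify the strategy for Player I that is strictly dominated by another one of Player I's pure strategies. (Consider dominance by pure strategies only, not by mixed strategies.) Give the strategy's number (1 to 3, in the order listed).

Compare a with b: 10 > 1, 4 > 3, 8 > 3, 8 > 3.
So b strictly dominates a for Player I; a is strictly dominated.

1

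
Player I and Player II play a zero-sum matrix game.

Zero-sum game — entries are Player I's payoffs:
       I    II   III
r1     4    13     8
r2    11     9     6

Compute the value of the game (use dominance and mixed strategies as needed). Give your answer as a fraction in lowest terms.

Column II is strictly dominated by III for Player II (it gives Player I more in every row).
The remaining 2×2 game on (r1, r2) × (I, III) has no saddle point. Let Player I play r1 with probability p; indifference gives 4p + 11(1−p) = 8p + 6(1−p), so p = 5/9.
Similarly Player II's optimal q on I is 2/9, and the value is 4·(2/9) + (8)·(7/9) = 64/9.

64/9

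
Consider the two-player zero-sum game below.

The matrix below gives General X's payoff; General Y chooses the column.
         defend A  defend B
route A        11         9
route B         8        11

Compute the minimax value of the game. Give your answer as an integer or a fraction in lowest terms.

49/5

Row minima are 9 and 8, so General X's maximin is 9; column maxima are 11 and 11, so General Y's minimax is 11. These differ, so the equilibrium is in mixed strategies.
Let General X play route A with probability p. General Y is indifferent when 11p + 8(1−p) = 9p + 11(1−p), giving p = 3/5.
Let General Y play defend A with probability q. General X is indifferent when 11q + 9(1−q) = 8q + 11(1−q), giving q = 2/5.
The value is 11·(2/5) + (9)·(3/5) = 49/5.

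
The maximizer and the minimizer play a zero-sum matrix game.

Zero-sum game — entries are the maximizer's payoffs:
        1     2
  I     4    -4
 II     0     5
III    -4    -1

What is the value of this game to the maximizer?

Row III is strictly dominated by row II, so the maximizer never plays it.
The remaining 2×2 game on (I, II) × (1, 2) has no saddle point. Let the maximizer play I with probability p; indifference gives 4p = −4p + 5(1−p), so p = 5/13.
Similarly the minimizer's optimal q on 1 is 9/13, and the value is 4·(9/13) + (-4)·(4/13) = 20/13.

20/13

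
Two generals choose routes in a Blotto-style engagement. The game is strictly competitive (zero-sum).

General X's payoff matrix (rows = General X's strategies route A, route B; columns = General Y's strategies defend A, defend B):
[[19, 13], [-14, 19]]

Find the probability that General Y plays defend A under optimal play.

Row minima are 13 and -14, so General X's maximin is 13; column maxima are 19 and 19, so General Y's minimax is 19. These differ, so the equilibrium is in mixed strategies.
Let General Y play defend A with probability q. General X is indifferent when 19q + 13(1−q) = −14q + 19(1−q), giving q = 2/13.

2/13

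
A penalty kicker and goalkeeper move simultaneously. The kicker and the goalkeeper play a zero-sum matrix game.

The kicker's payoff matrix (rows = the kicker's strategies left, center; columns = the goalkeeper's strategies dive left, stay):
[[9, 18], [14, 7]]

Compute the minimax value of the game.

189/16

Row minima are 9 and 7, so the kicker's maximin is 9; column maxima are 14 and 18, so the goalkeeper's minimax is 14. These differ, so the equilibrium is in mixed strategies.
Let the kicker play left with probability p. The goalkeeper is indifferent when 9p + 14(1−p) = 18p + 7(1−p), giving p = 7/16.
Let the goalkeeper play dive left with probability q. The kicker is indifferent when 9q + 18(1−q) = 14q + 7(1−q), giving q = 11/16.
The value is 9·(11/16) + (18)·(5/16) = 189/16.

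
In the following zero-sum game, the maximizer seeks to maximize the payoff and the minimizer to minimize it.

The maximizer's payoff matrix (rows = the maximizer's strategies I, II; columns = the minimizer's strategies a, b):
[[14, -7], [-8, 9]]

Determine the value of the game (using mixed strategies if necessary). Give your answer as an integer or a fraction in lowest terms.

35/19

Row minima are -7 and -8, so the maximizer's maximin is -7; column maxima are 14 and 9, so the minimizer's minimax is 9. These differ, so the equilibrium is in mixed strategies.
Let the maximizer play I with probability p. The minimizer is indifferent when 14p − 8(1−p) = −7p + 9(1−p), giving p = 17/38.
Let the minimizer play a with probability q. The maximizer is indifferent when 14q − 7(1−q) = −8q + 9(1−q), giving q = 8/19.
The value is 14·(8/19) + (-7)·(11/19) = 35/19.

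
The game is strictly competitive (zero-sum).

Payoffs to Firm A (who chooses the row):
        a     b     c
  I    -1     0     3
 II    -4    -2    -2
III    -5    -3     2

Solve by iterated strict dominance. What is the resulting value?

Row II is strictly dominated by row I (-1>-4, 0>-2, 3>-2); eliminate II.
Row III is strictly dominated by row I (-1>-5, 0>-3, 3>2); eliminate III.
Column c is strictly dominated by a for Firm B (-1<3); eliminate c.
Column b is strictly dominated by a for Firm B (-1<0); eliminate b.
Only (I, a) remains, with payoff -1.

-1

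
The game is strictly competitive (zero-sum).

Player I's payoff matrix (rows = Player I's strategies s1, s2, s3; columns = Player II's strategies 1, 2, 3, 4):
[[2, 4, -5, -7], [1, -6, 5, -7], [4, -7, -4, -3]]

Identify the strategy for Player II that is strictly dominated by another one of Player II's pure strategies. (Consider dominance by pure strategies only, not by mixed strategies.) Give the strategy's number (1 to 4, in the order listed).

Player II prefers columns that give Player I less. Compare 1 with 4: -7 < 2, -7 < 1, -3 < 4.
So 4 strictly dominates 1 for Player II; 1 is strictly dominated.

1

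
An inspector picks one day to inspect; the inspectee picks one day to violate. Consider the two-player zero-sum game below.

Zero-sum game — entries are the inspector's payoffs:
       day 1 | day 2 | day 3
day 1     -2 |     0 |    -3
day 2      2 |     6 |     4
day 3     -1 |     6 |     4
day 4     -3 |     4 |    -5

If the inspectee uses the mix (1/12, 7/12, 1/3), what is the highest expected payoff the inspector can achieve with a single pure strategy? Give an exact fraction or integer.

5

day 1: (-2)·(1/12) + (0)·(7/12) + (-3)·(1/3) = -7/6.
day 2: (2)·(1/12) + (6)·(7/12) + (4)·(1/3) = 5.
day 3: (-1)·(1/12) + (6)·(7/12) + (4)·(1/3) = 19/4.
day 4: (-3)·(1/12) + (4)·(7/12) + (-5)·(1/3) = 5/12.
The best pure response is day 2 with expected payoff 5.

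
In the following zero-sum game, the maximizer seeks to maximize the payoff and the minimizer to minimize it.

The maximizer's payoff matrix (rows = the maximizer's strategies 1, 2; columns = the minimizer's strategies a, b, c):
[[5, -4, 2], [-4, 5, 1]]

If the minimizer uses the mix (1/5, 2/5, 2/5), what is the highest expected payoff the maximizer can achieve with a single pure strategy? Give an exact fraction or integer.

1: (5)·(1/5) + (-4)·(2/5) + (2)·(2/5) = 1/5.
2: (-4)·(1/5) + (5)·(2/5) + (1)·(2/5) = 8/5.
The best pure response is 2 with expected payoff 8/5.

8/5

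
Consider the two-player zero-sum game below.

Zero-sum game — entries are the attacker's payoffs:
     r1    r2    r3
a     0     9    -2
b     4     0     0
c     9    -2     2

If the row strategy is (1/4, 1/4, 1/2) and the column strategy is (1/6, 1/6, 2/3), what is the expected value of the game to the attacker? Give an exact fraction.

35/24

Against (1/6, 1/6, 2/3), each row's expected payoff is a: 1/6; b: 2/3; c: 5/2.
Taking the (1/4, 1/4, 1/2)-weighted average: (1/4)·(1/6) + (1/4)·(2/3) + (1/2)·(5/2) = 35/24.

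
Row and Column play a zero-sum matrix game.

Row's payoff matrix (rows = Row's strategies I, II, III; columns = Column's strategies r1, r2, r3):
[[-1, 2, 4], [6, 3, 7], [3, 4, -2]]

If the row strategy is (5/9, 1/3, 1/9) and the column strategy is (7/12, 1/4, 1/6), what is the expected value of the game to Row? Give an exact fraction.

259/108

Against (7/12, 1/4, 1/6), each row's expected payoff is I: 7/12; II: 65/12; III: 29/12.
Taking the (5/9, 1/3, 1/9)-weighted average: (5/9)·(7/12) + (1/3)·(65/12) + (1/9)·(29/12) = 259/108.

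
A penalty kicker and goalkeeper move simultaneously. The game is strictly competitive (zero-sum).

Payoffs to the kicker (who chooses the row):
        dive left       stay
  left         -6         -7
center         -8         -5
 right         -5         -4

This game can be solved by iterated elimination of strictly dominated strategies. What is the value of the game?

-5

Row left is strictly dominated by row right (-5>-6, -4>-7); eliminate left.
Column stay is strictly dominated by dive left for the goalkeeper (-8<-5, -5<-4); eliminate stay.
Row center is strictly dominated by row right (-5>-8); eliminate center.
Only (right, dive left) remains, with payoff -5.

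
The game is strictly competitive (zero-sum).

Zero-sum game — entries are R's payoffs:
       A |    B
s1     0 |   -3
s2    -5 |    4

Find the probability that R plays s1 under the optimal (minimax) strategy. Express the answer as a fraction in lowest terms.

Row minima are -3 and -5, so R's maximin is -3; column maxima are 0 and 4, so C's minimax is 0. These differ, so the equilibrium is in mixed strategies.
Let R play s1 with probability p. C is indifferent when −5(1−p) = −3p + 4(1−p), giving p = 3/4.

3/4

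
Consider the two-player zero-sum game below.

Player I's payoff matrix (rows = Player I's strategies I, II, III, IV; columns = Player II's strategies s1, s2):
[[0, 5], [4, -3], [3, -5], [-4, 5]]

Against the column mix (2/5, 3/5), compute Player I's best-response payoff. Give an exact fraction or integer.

I: (0)·(2/5) + (5)·(3/5) = 3.
II: (4)·(2/5) + (-3)·(3/5) = -1/5.
III: (3)·(2/5) + (-5)·(3/5) = -9/5.
IV: (-4)·(2/5) + (5)·(3/5) = 7/5.
The best pure response is I with expected payoff 3.

3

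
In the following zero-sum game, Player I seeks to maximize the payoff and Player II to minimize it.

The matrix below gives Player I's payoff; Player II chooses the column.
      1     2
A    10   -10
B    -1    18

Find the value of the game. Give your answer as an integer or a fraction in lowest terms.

Row minima are -10 and -1, so Player I's maximin is -1; column maxima are 10 and 18, so Player II's minimax is 10. These differ, so the equilibrium is in mixed strategies.
Let Player I play A with probability p. Player II is indifferent when 10p − (1−p) = −10p + 18(1−p), giving p = 19/39.
Let Player II play 1 with probability q. Player I is indifferent when 10q − 10(1−q) = −q + 18(1−q), giving q = 28/39.
The value is 10·(28/39) + (-10)·(11/39) = 170/39.

170/39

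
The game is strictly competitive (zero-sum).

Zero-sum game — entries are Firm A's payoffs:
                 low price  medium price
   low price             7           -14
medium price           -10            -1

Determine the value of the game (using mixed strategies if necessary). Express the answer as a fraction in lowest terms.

Row minima are -14 and -10, so Firm A's maximin is -10; column maxima are 7 and -1, so Firm B's minimax is -1. These differ, so the equilibrium is in mixed strategies.
Let Firm A play low price with probability p. Firm B is indifferent when 7p − 10(1−p) = −14p − (1−p), giving p = 3/10.
Let Firm B play low price with probability q. Firm A is indifferent when 7q − 14(1−q) = −10q − (1−q), giving q = 13/30.
The value is 7·(13/30) + (-14)·(17/30) = -49/10.

-49/10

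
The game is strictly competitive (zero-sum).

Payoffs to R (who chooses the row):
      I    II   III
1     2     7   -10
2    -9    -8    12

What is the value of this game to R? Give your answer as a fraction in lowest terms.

Column II is strictly dominated by I for C (it gives R more in every row).
The remaining 2×2 game on (1, 2) × (I, III) has no saddle point. Let R play 1 with probability p; indifference gives 2p − 9(1−p) = −10p + 12(1−p), so p = 7/11.
Similarly C's optimal q on I is 2/3, and the value is 2·(2/3) + (-10)·(1/3) = -2.

-2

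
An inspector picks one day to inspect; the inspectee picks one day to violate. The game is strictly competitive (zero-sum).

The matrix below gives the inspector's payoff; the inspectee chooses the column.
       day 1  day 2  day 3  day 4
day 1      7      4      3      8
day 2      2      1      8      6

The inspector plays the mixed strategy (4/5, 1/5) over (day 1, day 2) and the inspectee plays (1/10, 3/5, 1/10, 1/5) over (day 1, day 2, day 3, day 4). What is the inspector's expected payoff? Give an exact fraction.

Against (1/10, 3/5, 1/10, 1/5), each row's expected payoff is day 1: 5; day 2: 14/5.
Taking the (4/5, 1/5)-weighted average: (4/5)·(5) + (1/5)·(14/5) = 114/25.

114/25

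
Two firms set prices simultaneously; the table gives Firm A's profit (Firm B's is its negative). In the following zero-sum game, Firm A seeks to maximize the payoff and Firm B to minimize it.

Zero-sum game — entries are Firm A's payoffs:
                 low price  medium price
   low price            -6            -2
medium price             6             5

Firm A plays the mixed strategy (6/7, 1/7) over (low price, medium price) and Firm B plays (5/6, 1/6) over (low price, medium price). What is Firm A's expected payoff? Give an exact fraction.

Against (5/6, 1/6), each row's expected payoff is low price: -16/3; medium price: 35/6.
Taking the (6/7, 1/7)-weighted average: (6/7)·(-16/3) + (1/7)·(35/6) = -157/42.

-157/42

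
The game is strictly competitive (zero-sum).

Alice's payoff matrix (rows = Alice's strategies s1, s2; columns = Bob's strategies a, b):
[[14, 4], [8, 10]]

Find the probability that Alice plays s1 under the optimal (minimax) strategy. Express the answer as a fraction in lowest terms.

1/6

Row minima are 4 and 8, so Alice's maximin is 8; column maxima are 14 and 10, so Bob's minimax is 10. These differ, so the equilibrium is in mixed strategies.
Let Alice play s1 with probability p. Bob is indifferent when 14p + 8(1−p) = 4p + 10(1−p), giving p = 1/6.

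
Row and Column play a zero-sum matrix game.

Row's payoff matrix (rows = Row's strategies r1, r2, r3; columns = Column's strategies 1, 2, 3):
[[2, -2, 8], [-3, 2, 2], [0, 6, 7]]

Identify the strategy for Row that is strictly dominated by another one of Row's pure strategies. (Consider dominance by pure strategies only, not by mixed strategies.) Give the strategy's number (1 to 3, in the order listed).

Compare r2 with r3: 0 > -3, 6 > 2, 7 > 2.
So r3 strictly dominates r2 for Row; r2 is strictly dominated.

2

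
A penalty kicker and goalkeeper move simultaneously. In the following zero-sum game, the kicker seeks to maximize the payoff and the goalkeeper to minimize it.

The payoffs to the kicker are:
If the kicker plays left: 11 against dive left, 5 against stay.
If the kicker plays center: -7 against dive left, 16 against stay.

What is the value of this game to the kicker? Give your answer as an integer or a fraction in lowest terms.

Row minima are 5 and -7, so the kicker's maximin is 5; column maxima are 11 and 16, so the goalkeeper's minimax is 11. These differ, so the equilibrium is in mixed strategies.
Let the kicker play left with probability p. The goalkeeper is indifferent when 11p − 7(1−p) = 5p + 16(1−p), giving p = 23/29.
Let the goalkeeper play dive left with probability q. The kicker is indifferent when 11q + 5(1−q) = −7q + 16(1−q), giving q = 11/29.
The value is 11·(11/29) + (5)·(18/29) = 211/29.

211/29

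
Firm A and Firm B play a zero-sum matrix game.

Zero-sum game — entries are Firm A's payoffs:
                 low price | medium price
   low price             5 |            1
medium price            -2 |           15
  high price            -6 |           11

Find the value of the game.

Row high price is strictly dominated by row medium price, so Firm A never plays it.
The remaining 2×2 game on (low price, medium price) × (low price, medium price) has no saddle point. Let Firm A play low price with probability p; indifference gives 5p − 2(1−p) = p + 15(1−p), so p = 17/21.
Similarly Firm B's optimal q on low price is 2/3, and the value is 5·(2/3) + (1)·(1/3) = 11/3.

11/3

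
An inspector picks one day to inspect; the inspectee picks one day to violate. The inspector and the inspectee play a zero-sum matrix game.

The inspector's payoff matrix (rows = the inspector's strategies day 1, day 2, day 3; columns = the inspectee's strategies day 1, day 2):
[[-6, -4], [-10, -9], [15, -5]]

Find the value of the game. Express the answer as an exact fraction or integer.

-45/11

Row day 2 is strictly dominated by row day 1, so the inspector never plays it.
The remaining 2×2 game on (day 1, day 3) × (day 1, day 2) has no saddle point. Let the inspector play day 1 with probability p; indifference gives −6p + 15(1−p) = −4p − 5(1−p), so p = 10/11.
Similarly the inspectee's optimal q on day 1 is 1/22, and the value is -6·(1/22) + (-4)·(21/22) = -45/11.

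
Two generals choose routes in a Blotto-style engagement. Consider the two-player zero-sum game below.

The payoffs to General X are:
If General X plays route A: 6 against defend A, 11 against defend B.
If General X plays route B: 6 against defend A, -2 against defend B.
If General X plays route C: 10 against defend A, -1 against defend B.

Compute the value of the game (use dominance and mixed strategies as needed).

Row route B is strictly dominated by row route C, so General X never plays it.
The remaining 2×2 game on (route A, route C) × (defend A, defend B) has no saddle point. Let General X play route A with probability p; indifference gives 6p + 10(1−p) = 11p − (1−p), so p = 11/16.
Similarly General Y's optimal q on defend A is 3/4, and the value is 6·(3/4) + (11)·(1/4) = 29/4.

29/4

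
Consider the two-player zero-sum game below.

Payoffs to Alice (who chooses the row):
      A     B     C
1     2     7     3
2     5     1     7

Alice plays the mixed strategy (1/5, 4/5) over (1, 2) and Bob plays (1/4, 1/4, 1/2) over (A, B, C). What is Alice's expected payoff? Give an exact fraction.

Against (1/4, 1/4, 1/2), each row's expected payoff is 1: 15/4; 2: 5.
Taking the (1/5, 4/5)-weighted average: (1/5)·(15/4) + (4/5)·(5) = 19/4.

19/4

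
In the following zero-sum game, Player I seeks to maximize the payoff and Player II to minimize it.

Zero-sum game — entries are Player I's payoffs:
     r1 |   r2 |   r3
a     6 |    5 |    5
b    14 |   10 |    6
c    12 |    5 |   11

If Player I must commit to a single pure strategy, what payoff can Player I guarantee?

6

The worst-case payoff for each row is a: 5, b: 6, c: 5.
The best of these is 6.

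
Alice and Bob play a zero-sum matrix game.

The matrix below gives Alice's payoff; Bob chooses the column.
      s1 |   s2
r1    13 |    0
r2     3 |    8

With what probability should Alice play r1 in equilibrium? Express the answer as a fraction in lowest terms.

5/18

Row minima are 0 and 3, so Alice's maximin is 3; column maxima are 13 and 8, so Bob's minimax is 8. These differ, so the equilibrium is in mixed strategies.
Let Alice play r1 with probability p. Bob is indifferent when 13p + 3(1−p) = 8(1−p), giving p = 5/18.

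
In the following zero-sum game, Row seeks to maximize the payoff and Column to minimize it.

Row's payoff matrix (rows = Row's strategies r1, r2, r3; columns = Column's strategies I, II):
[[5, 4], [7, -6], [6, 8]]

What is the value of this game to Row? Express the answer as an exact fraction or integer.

Row r1 is strictly dominated by row r3, so Row never plays it.
The remaining 2×2 game on (r2, r3) × (I, II) has no saddle point. Let Row play r2 with probability p; indifference gives 7p + 6(1−p) = −6p + 8(1−p), so p = 2/15.
Similarly Column's optimal q on I is 14/15, and the value is 7·(14/15) + (-6)·(1/15) = 92/15.

92/15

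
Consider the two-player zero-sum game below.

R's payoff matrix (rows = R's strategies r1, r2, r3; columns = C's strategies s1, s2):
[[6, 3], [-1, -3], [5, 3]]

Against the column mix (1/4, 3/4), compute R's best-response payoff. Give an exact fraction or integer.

15/4

r1: (6)·(1/4) + (3)·(3/4) = 15/4.
r2: (-1)·(1/4) + (-3)·(3/4) = -5/2.
r3: (5)·(1/4) + (3)·(3/4) = 7/2.
The best pure response is r1 with expected payoff 15/4.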